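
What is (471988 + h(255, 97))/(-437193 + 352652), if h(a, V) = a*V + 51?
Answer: -29222/4973 ≈ -5.8761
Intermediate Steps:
h(a, V) = 51 + V*a (h(a, V) = V*a + 51 = 51 + V*a)
(471988 + h(255, 97))/(-437193 + 352652) = (471988 + (51 + 97*255))/(-437193 + 352652) = (471988 + (51 + 24735))/(-84541) = (471988 + 24786)*(-1/84541) = 496774*(-1/84541) = -29222/4973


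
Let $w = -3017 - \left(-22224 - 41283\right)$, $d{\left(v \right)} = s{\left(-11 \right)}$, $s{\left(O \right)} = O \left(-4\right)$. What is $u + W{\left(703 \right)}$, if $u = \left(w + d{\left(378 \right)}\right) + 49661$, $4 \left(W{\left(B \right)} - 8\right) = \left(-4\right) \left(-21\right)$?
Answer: $110224$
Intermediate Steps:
$s{\left(O \right)} = - 4 O$
$d{\left(v \right)} = 44$ ($d{\left(v \right)} = \left(-4\right) \left(-11\right) = 44$)
$w = 60490$ ($w = -3017 - \left(-22224 - 41283\right) = -3017 - -63507 = -3017 + 63507 = 60490$)
$W{\left(B \right)} = 29$ ($W{\left(B \right)} = 8 + \frac{\left(-4\right) \left(-21\right)}{4} = 8 + \frac{1}{4} \cdot 84 = 8 + 21 = 29$)
$u = 110195$ ($u = \left(60490 + 44\right) + 49661 = 60534 + 49661 = 110195$)
$u + W{\left(703 \right)} = 110195 + 29 = 110224$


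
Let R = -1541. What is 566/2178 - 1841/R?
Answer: 2440952/1678149 ≈ 1.4545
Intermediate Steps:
566/2178 - 1841/R = 566/2178 - 1841/(-1541) = 566*(1/2178) - 1841*(-1/1541) = 283/1089 + 1841/1541 = 2440952/1678149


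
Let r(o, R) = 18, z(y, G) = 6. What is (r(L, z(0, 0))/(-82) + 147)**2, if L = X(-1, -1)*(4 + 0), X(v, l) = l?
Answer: 36216324/1681 ≈ 21545.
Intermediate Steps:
L = -4 (L = -(4 + 0) = -1*4 = -4)
(r(L, z(0, 0))/(-82) + 147)**2 = (18/(-82) + 147)**2 = (18*(-1/82) + 147)**2 = (-9/41 + 147)**2 = (6018/41)**2 = 36216324/1681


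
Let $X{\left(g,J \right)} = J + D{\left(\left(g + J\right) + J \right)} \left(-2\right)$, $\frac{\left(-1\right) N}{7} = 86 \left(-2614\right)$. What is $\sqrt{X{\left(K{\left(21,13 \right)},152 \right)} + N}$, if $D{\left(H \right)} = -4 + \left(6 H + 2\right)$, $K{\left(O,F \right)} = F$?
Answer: $2 \sqrt{392495} \approx 1253.0$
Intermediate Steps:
$N = 1573628$ ($N = - 7 \cdot 86 \left(-2614\right) = \left(-7\right) \left(-224804\right) = 1573628$)
$D{\left(H \right)} = -2 + 6 H$ ($D{\left(H \right)} = -4 + \left(2 + 6 H\right) = -2 + 6 H$)
$X{\left(g,J \right)} = 4 - 23 J - 12 g$ ($X{\left(g,J \right)} = J + \left(-2 + 6 \left(\left(g + J\right) + J\right)\right) \left(-2\right) = J + \left(-2 + 6 \left(\left(J + g\right) + J\right)\right) \left(-2\right) = J + \left(-2 + 6 \left(g + 2 J\right)\right) \left(-2\right) = J + \left(-2 + \left(6 g + 12 J\right)\right) \left(-2\right) = J + \left(-2 + 6 g + 12 J\right) \left(-2\right) = J - \left(-4 + 12 g + 24 J\right) = 4 - 23 J - 12 g$)
$\sqrt{X{\left(K{\left(21,13 \right)},152 \right)} + N} = \sqrt{\left(4 - 3496 - 156\right) + 1573628} = \sqrt{-3648 + 1573628} = \sqrt{1569980} = 2 \sqrt{392495}$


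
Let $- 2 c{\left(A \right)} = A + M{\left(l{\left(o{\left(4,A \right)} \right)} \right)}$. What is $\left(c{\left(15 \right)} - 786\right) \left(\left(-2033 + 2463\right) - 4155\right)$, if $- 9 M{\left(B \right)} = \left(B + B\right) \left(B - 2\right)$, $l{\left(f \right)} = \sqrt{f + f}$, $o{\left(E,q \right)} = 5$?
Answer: $\frac{53129675}{18} + \frac{7450 \sqrt{10}}{9} \approx 2.9543 \cdot 10^{6}$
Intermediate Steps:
$l{\left(f \right)} = \sqrt{2} \sqrt{f}$ ($l{\left(f \right)} = \sqrt{2 f} = \sqrt{2} \sqrt{f}$)
$M{\left(B \right)} = - \frac{2 B \left(-2 + B\right)}{9}$ ($M{\left(B \right)} = - \frac{\left(B + B\right) \left(B - 2\right)}{9} = - \frac{2 B \left(-2 + B\right)}{9}$)
$c{\left(A \right)} = - \frac{A}{2} - \frac{\sqrt{10} \left(2 - \sqrt{10}\right)}{9}$ ($c{\left(A \right)} = - \frac{A + \frac{2 \sqrt{2} \sqrt{5} \left(2 - \sqrt{2} \sqrt{5}\right)}{9}}{2} = - \frac{A + \frac{2 \sqrt{10} \left(2 - \sqrt{10}\right)}{9}}{2} = - \frac{A}{2} - \frac{\sqrt{10} \left(2 - \sqrt{10}\right)}{9}$)
$\left(c{\left(15 \right)} - 786\right) \left(\left(-2033 + 2463\right) - 4155\right) = \left(\left(\frac{10}{9} - \frac{2 \sqrt{10}}{9} - \frac{15}{2}\right) - 786\right) \left(\left(-2033 + 2463\right) - 4155\right) = \left(\left(\frac{10}{9} - \frac{2 \sqrt{10}}{9} - \frac{15}{2}\right) - 786\right) \left(430 - 4155\right) = \left(\left(- \frac{115}{18} - \frac{2 \sqrt{10}}{9}\right) - 786\right) \left(-3725\right) = \left(- \frac{14263}{18} - \frac{2 \sqrt{10}}{9}\right) \left(-3725\right) = \frac{53129675}{18} + \frac{7450 \sqrt{10}}{9}$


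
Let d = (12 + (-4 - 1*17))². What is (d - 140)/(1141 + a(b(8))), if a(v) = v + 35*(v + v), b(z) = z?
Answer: -59/1709 ≈ -0.034523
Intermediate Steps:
d = 81 (d = (12 + (-4 - 17))² = (12 - 21)² = (-9)² = 81)
a(v) = 71*v (a(v) = v + 35*(2*v) = v + 70*v = 71*v)
(d - 140)/(1141 + a(b(8))) = (81 - 140)/(1141 + 71*8) = -59/(1141 + 568) = -59/1709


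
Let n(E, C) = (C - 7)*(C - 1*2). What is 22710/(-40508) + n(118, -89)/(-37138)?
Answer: -299320467/376096526 ≈ -0.79586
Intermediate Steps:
n(E, C) = (-7 + C)*(-2 + C) (n(E, C) = (-7 + C)*(C - 2) = (-7 + C)*(-2 + C))
22710/(-40508) + n(118, -89)/(-37138) = 22710/(-40508) + (14 + (-89)² - 9*(-89))/(-37138) = 22710*(-1/40508) + (14 + 7921 + 801)*(-1/37138) = -11355/20254 + 8736*(-1/37138) = -11355/20254 - 4368/18569 = -299320467/376096526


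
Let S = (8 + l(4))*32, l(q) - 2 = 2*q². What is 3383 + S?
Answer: 4727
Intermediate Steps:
l(q) = 2 + 2*q²
S = 1344 (S = (8 + (2 + 2*4²))*32 = (8 + (2 + 2*16))*32 = (8 + (2 + 32))*32 = (8 + 34)*32 = 42*32 = 1344)
3383 + S = 3383 + 1344 = 4727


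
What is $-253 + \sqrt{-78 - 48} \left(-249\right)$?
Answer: $-253 - 747 i \sqrt{14} \approx -253.0 - 2795.0 i$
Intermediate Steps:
$-253 + \sqrt{-78 - 48} \left(-249\right) = -253 + \sqrt{-126} \left(-249\right) = -253 + 3 i \sqrt{14} \left(-249\right) = -253 - 747 i \sqrt{14}$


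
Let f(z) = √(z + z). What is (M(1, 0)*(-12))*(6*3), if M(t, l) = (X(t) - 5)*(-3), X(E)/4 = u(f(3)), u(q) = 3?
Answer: 4536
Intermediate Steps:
f(z) = √2*√z (f(z) = √(2*z) = √2*√z)
X(E) = 12 (X(E) = 4*3 = 12)
M(t, l) = -21 (M(t, l) = (12 - 5)*(-3) = 7*(-3) = -21)
(M(1, 0)*(-12))*(6*3) = (-21*(-12))*(6*3) = 252*18 = 4536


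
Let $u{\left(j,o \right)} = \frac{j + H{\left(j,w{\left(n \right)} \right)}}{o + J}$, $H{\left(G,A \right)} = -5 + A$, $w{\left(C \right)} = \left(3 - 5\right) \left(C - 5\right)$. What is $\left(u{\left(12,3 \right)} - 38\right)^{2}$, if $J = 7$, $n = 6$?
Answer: $\frac{5625}{4} \approx 1406.3$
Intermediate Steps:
$w{\left(C \right)} = 10 - 2 C$ ($w{\left(C \right)} = - 2 \left(-5 + C\right) = 10 - 2 C$)
$u{\left(j,o \right)} = \frac{-7 + j}{7 + o}$ ($u{\left(j,o \right)} = \frac{j + \left(-5 + \left(10 - 12\right)\right)}{o + 7} = \frac{j + \left(-5 + \left(10 - 12\right)\right)}{7 + o} = \frac{j - 7}{7 + o} = \frac{-7 + j}{7 + o}$)
$\left(u{\left(12,3 \right)} - 38\right)^{2} = \left(\frac{-7 + 12}{7 + 3} - 38\right)^{2} = \left(\frac{1}{10} \cdot 5 - 38\right)^{2} = \left(\frac{1}{2} - 38\right)^{2} = \left(- \frac{75}{2}\right)^{2} = \frac{5625}{4}$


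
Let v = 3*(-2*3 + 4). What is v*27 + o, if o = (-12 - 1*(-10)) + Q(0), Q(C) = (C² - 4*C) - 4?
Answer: -168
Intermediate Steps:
Q(C) = -4 + C² - 4*C
o = -6 (o = (-12 - 1*(-10)) + (-4 + 0² - 4*0) = (-12 + 10) + (-4 + 0 + 0) = -2 - 4 = -6)
v = -6 (v = 3*(-6 + 4) = 3*(-2) = -6)
v*27 + o = -6*27 - 6 = -162 - 6 = -168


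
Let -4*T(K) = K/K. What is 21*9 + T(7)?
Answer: 755/4 ≈ 188.75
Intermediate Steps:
T(K) = -1/4 (T(K) = -K/(4*K) = -1/4*1 = -1/4)
21*9 + T(7) = 21*9 - 1/4 = 189 - 1/4 = 755/4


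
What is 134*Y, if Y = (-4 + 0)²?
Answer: 2144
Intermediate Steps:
Y = 16 (Y = (-4)² = 16)
134*Y = 134*16 = 2144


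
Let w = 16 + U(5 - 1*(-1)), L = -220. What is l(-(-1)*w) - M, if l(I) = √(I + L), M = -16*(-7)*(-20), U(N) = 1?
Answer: 2240 + I*√203 ≈ 2240.0 + 14.248*I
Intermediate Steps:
w = 17 (w = 16 + 1 = 17)
M = -2240 (M = 112*(-20) = -2240)
l(I) = √(-220 + I) (l(I) = √(I - 220) = √(-220 + I))
l(-(-1)*w) - M = √(-220 - (-1)*17) - 1*(-2240) = √(-220 - 1*(-17)) + 2240 = √(-220 + 17) + 2240 = √(-203) + 2240 = I*√203 + 2240 = 2240 + I*√203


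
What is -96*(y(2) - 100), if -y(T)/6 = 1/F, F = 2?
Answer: 9888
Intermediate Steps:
y(T) = -3 (y(T) = -6/2 = -6*½ = -3)
-96*(y(2) - 100) = -96*(-3 - 100) = -96*(-103) = 9888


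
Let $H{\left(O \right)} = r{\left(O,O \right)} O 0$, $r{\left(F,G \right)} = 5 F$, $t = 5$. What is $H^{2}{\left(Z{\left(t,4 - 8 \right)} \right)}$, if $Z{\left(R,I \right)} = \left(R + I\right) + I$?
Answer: $0$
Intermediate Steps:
$Z{\left(R,I \right)} = R + 2 I$ ($Z{\left(R,I \right)} = \left(I + R\right) + I = R + 2 I$)
$H{\left(O \right)} = 0$ ($H{\left(O \right)} = 5 O O 0 = 5 O^{2} \cdot 0 = 0$)
$H^{2}{\left(Z{\left(t,4 - 8 \right)} \right)} = 0^{2} = 0$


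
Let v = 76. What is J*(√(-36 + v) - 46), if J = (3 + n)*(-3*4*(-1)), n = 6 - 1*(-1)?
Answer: -5520 + 240*√10 ≈ -4761.1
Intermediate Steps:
n = 7 (n = 6 + 1 = 7)
J = 120 (J = (3 + 7)*(-3*4*(-1)) = 10*(-3*4*(-1)) = 10*(-12*(-1)) = 10*12 = 120)
J*(√(-36 + v) - 46) = 120*(√(-36 + 76) - 46) = 120*(√40 - 46) = 120*(2*√10 - 46) = 120*(-46 + 2*√10) = -5520 + 240*√10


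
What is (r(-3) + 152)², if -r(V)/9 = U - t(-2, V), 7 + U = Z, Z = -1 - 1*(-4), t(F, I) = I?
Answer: 25921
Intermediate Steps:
Z = 3 (Z = -1 + 4 = 3)
U = -4 (U = -7 + 3 = -4)
r(V) = 36 + 9*V (r(V) = -9*(-4 - V) = 36 + 9*V)
(r(-3) + 152)² = ((36 + 9*(-3)) + 152)² = ((36 - 27) + 152)² = (9 + 152)² = 161² = 25921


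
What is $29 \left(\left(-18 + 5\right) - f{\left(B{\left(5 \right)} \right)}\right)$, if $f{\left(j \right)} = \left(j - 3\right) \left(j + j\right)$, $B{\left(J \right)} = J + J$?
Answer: $-4437$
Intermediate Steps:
$B{\left(J \right)} = 2 J$
$f{\left(j \right)} = 2 j \left(-3 + j\right)$ ($f{\left(j \right)} = \left(-3 + j\right) 2 j = 2 j \left(-3 + j\right)$)
$29 \left(\left(-18 + 5\right) - f{\left(B{\left(5 \right)} \right)}\right) = 29 \left(\left(-18 + 5\right) - 2 \cdot 2 \cdot 5 \left(-3 + 2 \cdot 5\right)\right) = 29 \left(-13 - 2 \cdot 10 \left(-3 + 10\right)\right) = 29 \left(-13 - 2 \cdot 10 \cdot 7\right) = 29 \left(-13 - 140\right) = 29 \left(-153\right) = -4437$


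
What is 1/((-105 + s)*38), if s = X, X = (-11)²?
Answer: 1/608 ≈ 0.0016447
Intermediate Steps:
X = 121
s = 121
1/((-105 + s)*38) = 1/((-105 + 121)*38) = 1/(16*38) = 1/608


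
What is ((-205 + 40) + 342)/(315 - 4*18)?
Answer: 59/81 ≈ 0.72840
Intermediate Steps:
((-205 + 40) + 342)/(315 - 4*18) = (-165 + 342)/(315 - 72) = 177/243 = 177*(1/243) = 59/81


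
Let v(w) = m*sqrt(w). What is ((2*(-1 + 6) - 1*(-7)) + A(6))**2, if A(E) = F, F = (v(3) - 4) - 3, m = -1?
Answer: (-10 + sqrt(3))**2 ≈ 68.359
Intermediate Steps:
v(w) = -sqrt(w)
F = -7 - sqrt(3) (F = (-sqrt(3) - 4) - 3 = (-4 - sqrt(3)) - 3 = -7 - sqrt(3) ≈ -8.7321)
A(E) = -7 - sqrt(3)
((2*(-1 + 6) - 1*(-7)) + A(6))**2 = ((2*(-1 + 6) - 1*(-7)) + (-7 - sqrt(3)))**2 = ((2*5 + 7) + (-7 - sqrt(3)))**2 = ((10 + 7) + (-7 - sqrt(3)))**2 = (17 + (-7 - sqrt(3)))**2 = (10 - sqrt(3))**2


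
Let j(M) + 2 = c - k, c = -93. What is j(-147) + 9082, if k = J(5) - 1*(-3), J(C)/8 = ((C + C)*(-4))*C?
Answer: 10584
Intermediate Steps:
J(C) = -64*C² (J(C) = 8*(((C + C)*(-4))*C) = 8*(((2*C)*(-4))*C) = 8*((-8*C)*C) = 8*(-8*C²) = -64*C²)
k = -1597 (k = -64*5² - 1*(-3) = -64*25 + 3 = -1600 + 3 = -1597)
j(M) = 1502 (j(M) = -2 + (-93 - 1*(-1597)) = -2 + (-93 + 1597) = -2 + 1504 = 1502)
j(-147) + 9082 = 1502 + 9082 = 10584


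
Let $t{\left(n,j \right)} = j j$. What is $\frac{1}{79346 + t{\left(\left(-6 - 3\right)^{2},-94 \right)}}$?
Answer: $\frac{1}{88182} \approx 1.134 \cdot 10^{-5}$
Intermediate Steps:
$t{\left(n,j \right)} = j^{2}$
$\frac{1}{79346 + t{\left(\left(-6 - 3\right)^{2},-94 \right)}} = \frac{1}{79346 + \left(-94\right)^{2}} = \frac{1}{79346 + 8836} = \frac{1}{88182}$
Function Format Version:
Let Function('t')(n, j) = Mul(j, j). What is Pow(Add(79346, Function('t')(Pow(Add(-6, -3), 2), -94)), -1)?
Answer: Rational(1, 88182) ≈ 1.1340e-5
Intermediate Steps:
Function('t')(n, j) = Pow(j, 2)
Pow(Add(79346, Function('t')(Pow(Add(-6, -3), 2), -94)), -1) = Pow(Add(79346, Pow(-94, 2)), -1) = Pow(Add(79346, 8836), -1) = Pow(88182, -1) = Rational(1, 88182)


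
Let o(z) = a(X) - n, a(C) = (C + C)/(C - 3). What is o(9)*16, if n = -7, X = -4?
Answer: 912/7 ≈ 130.29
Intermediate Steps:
a(C) = 2*C/(-3 + C) (a(C) = (2*C)/(-3 + C) = 2*C/(-3 + C))
o(z) = 57/7 (o(z) = 2*(-4)/(-3 - 4) - 1*(-7) = 2*(-4)/(-7) + 7 = 2*(-4)*(-1/7) + 7 = 8/7 + 7 = 57/7)
o(9)*16 = (57/7)*16 = 912/7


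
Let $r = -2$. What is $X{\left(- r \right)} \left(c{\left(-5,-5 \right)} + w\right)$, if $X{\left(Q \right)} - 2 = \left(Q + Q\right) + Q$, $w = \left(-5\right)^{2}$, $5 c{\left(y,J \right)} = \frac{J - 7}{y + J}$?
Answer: $\frac{5048}{25} \approx 201.92$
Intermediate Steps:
$c{\left(y,J \right)} = \frac{-7 + J}{5 \left(J + y\right)}$ ($c{\left(y,J \right)} = \frac{\left(J - 7\right) \frac{1}{y + J}}{5} = \frac{\left(-7 + J\right) \frac{1}{J + y}}{5} = \frac{\frac{1}{J + y} \left(-7 + J\right)}{5} = \frac{-7 + J}{5 \left(J + y\right)}$)
$w = 25$
$X{\left(Q \right)} = 2 + 3 Q$ ($X{\left(Q \right)} = 2 + \left(\left(Q + Q\right) + Q\right) = 2 + \left(2 Q + Q\right) = 2 + 3 Q$)
$X{\left(- r \right)} \left(c{\left(-5,-5 \right)} + w\right) = \left(2 + 3 \left(\left(-1\right) \left(-2\right)\right)\right) \left(\frac{-7 - 5}{5 \left(-5 - 5\right)} + 25\right) = \left(2 + 3 \cdot 2\right) \left(\frac{1}{5} \frac{1}{-10} \left(-12\right) + 25\right) = \left(2 + 6\right) \left(\frac{1}{5} \left(- \frac{1}{10}\right) \left(-12\right) + 25\right) = 8 \left(\frac{6}{25} + 25\right) = 8 \cdot \frac{631}{25} = \frac{5048}{25}$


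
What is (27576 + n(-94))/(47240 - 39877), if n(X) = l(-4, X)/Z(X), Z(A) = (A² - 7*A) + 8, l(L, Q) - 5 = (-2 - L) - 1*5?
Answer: 131013577/34981613 ≈ 3.7452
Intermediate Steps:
l(L, Q) = -2 - L (l(L, Q) = 5 + ((-2 - L) - 1*5) = 5 + ((-2 - L) - 5) = 5 + (-7 - L) = -2 - L)
Z(A) = 8 + A² - 7*A
n(X) = 2/(8 + X² - 7*X) (n(X) = (-2 - 1*(-4))/(8 + X² - 7*X) = (-2 + 4)/(8 + X² - 7*X) = 2/(8 + X² - 7*X))
(27576 + n(-94))/(47240 - 39877) = (27576 + 2/(8 + (-94)² - 7*(-94)))/(47240 - 39877) = (27576 + 2/(8 + 8836 + 658))/7363 = (27576 + 2/9502)*(1/7363) = (27576 + 2*(1/9502))*(1/7363) = (27576 + 1/4751)*(1/7363) = (131013577/4751)*(1/7363) = 131013577/34981613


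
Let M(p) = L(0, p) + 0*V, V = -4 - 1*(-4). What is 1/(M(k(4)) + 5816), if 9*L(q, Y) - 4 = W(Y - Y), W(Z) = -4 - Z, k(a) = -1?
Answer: 1/5816 ≈ 0.00017194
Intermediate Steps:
V = 0 (V = -4 + 4 = 0)
L(q, Y) = 0 (L(q, Y) = 4/9 + (-4 - (Y - Y))/9 = 4/9 + (-4 - 1*0)/9 = 4/9 + (-4 + 0)/9 = 4/9 + (1/9)*(-4) = 4/9 - 4/9 = 0)
M(p) = 0 (M(p) = 0 + 0*0 = 0 + 0 = 0)
1/(M(k(4)) + 5816) = 1/(0 + 5816) = 1/5816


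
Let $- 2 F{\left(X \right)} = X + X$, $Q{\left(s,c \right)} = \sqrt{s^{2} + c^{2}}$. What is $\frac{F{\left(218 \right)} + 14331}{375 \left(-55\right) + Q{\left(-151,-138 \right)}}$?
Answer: $- \frac{58216125}{85069756} - \frac{14113 \sqrt{41845}}{425348780} \approx -0.69112$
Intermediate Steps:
$Q{\left(s,c \right)} = \sqrt{c^{2} + s^{2}}$
$F{\left(X \right)} = - X$ ($F{\left(X \right)} = - \frac{X + X}{2} = - \frac{2 X}{2} = - X$)
$\frac{F{\left(218 \right)} + 14331}{375 \left(-55\right) + Q{\left(-151,-138 \right)}} = \frac{\left(-1\right) 218 + 14331}{375 \left(-55\right) + \sqrt{\left(-138\right)^{2} + \left(-151\right)^{2}}} = \frac{-218 + 14331}{-20625 + \sqrt{19044 + 22801}} = \frac{14113}{-20625 + \sqrt{41845}}$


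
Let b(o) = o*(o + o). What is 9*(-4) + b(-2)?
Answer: -28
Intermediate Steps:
b(o) = 2*o**2 (b(o) = o*(2*o) = 2*o**2)
9*(-4) + b(-2) = 9*(-4) + 2*(-2)**2 = -36 + 2*4 = -36 + 8 = -28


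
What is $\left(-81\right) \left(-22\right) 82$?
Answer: $146124$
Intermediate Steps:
$\left(-81\right) \left(-22\right) 82 = 1782 \cdot 82 = 146124$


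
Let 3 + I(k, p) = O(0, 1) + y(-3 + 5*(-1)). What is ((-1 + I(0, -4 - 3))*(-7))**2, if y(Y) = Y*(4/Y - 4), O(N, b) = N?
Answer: 50176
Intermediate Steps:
y(Y) = Y*(-4 + 4/Y)
I(k, p) = 33 (I(k, p) = -3 + (0 + (4 - 4*(-3 + 5*(-1)))) = -3 + (0 + (4 - 4*(-3 - 5))) = -3 + (0 + (4 - 4*(-8))) = -3 + (0 + (4 + 32)) = -3 + (0 + 36) = -3 + 36 = 33)
((-1 + I(0, -4 - 3))*(-7))**2 = ((-1 + 33)*(-7))**2 = (32*(-7))**2 = (-224)**2 = 50176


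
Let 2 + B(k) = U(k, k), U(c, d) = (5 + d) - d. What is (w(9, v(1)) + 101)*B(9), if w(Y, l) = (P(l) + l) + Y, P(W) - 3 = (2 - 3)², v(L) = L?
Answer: 345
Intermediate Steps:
U(c, d) = 5
B(k) = 3 (B(k) = -2 + 5 = 3)
P(W) = 4 (P(W) = 3 + (2 - 3)² = 3 + (-1)² = 3 + 1 = 4)
w(Y, l) = 4 + Y + l (w(Y, l) = (4 + l) + Y = 4 + Y + l)
(w(9, v(1)) + 101)*B(9) = ((4 + 9 + 1) + 101)*3 = (14 + 101)*3 = 115*3 = 345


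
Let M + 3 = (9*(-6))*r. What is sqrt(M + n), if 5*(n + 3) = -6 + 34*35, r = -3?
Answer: 2*sqrt(2455)/5 ≈ 19.819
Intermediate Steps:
M = 159 (M = -3 + (9*(-6))*(-3) = -3 - 54*(-3) = -3 + 162 = 159)
n = 1169/5 (n = -3 + (-6 + 34*35)/5 = -3 + (-6 + 1190)/5 = -3 + (1/5)*1184 = -3 + 1184/5 = 1169/5 ≈ 233.80)
sqrt(M + n) = sqrt(159 + 1169/5) = sqrt(1964/5) = 2*sqrt(2455)/5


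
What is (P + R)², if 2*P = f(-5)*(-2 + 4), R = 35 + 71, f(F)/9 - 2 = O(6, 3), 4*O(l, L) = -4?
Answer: 13225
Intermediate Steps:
O(l, L) = -1 (O(l, L) = (¼)*(-4) = -1)
f(F) = 9 (f(F) = 18 + 9*(-1) = 18 - 9 = 9)
R = 106
P = 9 (P = (9*(-2 + 4))/2 = (9*2)/2 = (½)*18 = 9)
(P + R)² = (9 + 106)² = 115² = 13225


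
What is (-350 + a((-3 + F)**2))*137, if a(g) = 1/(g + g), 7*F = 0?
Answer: -862963/18 ≈ -47942.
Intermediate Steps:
F = 0 (F = (1/7)*0 = 0)
a(g) = 1/(2*g)
(-350 + a((-3 + F)**2))*137 = (-350 + 1/(2*((-3 + 0)**2)))*137 = (-350 + 1/(2*((-3)**2)))*137 = (-350 + (1/2)/9)*137 = (-350 + (1/2)*(1/9))*137 = (-350 + 1/18)*137 = -6299/18*137 = -862963/18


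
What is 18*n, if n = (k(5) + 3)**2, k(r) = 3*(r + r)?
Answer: 19602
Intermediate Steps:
k(r) = 6*r (k(r) = 3*(2*r) = 6*r)
n = 1089 (n = (6*5 + 3)**2 = (30 + 3)**2 = 33**2 = 1089)
18*n = 18*1089 = 19602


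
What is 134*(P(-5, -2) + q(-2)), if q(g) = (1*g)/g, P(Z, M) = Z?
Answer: -536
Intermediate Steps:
q(g) = 1 (q(g) = g/g = 1)
134*(P(-5, -2) + q(-2)) = 134*(-5 + 1) = 134*(-4) = -536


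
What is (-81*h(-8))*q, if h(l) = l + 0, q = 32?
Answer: 20736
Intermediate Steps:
h(l) = l
(-81*h(-8))*q = -81*(-8)*32 = 648*32 = 20736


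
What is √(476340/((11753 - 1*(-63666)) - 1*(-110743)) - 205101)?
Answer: I*√197443086359099/31027 ≈ 452.88*I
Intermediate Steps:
√(476340/((11753 - 1*(-63666)) - 1*(-110743)) - 205101) = √(476340/((11753 + 63666) + 110743) - 205101) = √(476340/(75419 + 110743) - 205101) = √(476340/186162 - 205101) = √(476340*(1/186162) - 205101) = √(79390/31027 - 205101) = √(-6363589337/31027) = I*√197443086359099/31027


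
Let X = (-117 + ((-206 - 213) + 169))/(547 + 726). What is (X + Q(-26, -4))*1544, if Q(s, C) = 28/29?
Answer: 38601544/36917 ≈ 1045.6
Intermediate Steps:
Q(s, C) = 28/29 (Q(s, C) = 28*(1/29) = 28/29)
X = -367/1273 (X = (-117 + (-419 + 169))/1273 = (-117 - 250)*(1/1273) = -367*1/1273 = -367/1273 ≈ -0.28830)
(X + Q(-26, -4))*1544 = (-367/1273 + 28/29)*1544 = (25001/36917)*1544 = 38601544/36917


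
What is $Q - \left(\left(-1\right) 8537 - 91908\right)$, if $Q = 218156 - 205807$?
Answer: $112794$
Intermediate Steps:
$Q = 12349$
$Q - \left(\left(-1\right) 8537 - 91908\right) = 12349 - \left(\left(-1\right) 8537 - 91908\right) = 12349 - \left(-8537 - 91908\right) = 12349 - -100445 = 12349 + 100445 = 112794$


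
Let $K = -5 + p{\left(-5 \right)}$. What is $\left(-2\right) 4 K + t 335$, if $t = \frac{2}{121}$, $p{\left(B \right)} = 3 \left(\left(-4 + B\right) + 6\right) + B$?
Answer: $\frac{19062}{121} \approx 157.54$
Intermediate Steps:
$p{\left(B \right)} = 6 + 4 B$ ($p{\left(B \right)} = 3 \left(2 + B\right) + B = \left(6 + 3 B\right) + B = 6 + 4 B$)
$K = -19$ ($K = -5 + \left(6 + 4 \left(-5\right)\right) = -5 + \left(6 - 20\right) = -5 - 14 = -19$)
$t = \frac{2}{121}$ ($t = 2 \cdot \frac{1}{121} = \frac{2}{121} \approx 0.016529$)
$\left(-2\right) 4 K + t 335 = \left(-2\right) 4 \left(-19\right) + \frac{2}{121} \cdot 335 = \left(-8\right) \left(-19\right) + \frac{670}{121} = 152 + \frac{670}{121} = \frac{19062}{121}$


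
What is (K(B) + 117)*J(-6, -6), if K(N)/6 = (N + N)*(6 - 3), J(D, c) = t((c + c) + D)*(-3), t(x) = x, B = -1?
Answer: 4374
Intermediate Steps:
J(D, c) = -6*c - 3*D (J(D, c) = ((c + c) + D)*(-3) = (2*c + D)*(-3) = (D + 2*c)*(-3) = -6*c - 3*D)
K(N) = 36*N (K(N) = 6*((N + N)*(6 - 3)) = 6*((2*N)*3) = 6*(6*N) = 36*N)
(K(B) + 117)*J(-6, -6) = (36*(-1) + 117)*(-6*(-6) - 3*(-6)) = (-36 + 117)*(36 + 18) = 81*54 = 4374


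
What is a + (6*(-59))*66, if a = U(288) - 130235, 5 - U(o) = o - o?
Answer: -153594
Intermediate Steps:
U(o) = 5 (U(o) = 5 - (o - o) = 5 - 1*0 = 5 + 0 = 5)
a = -130230 (a = 5 - 130235 = -130230)
a + (6*(-59))*66 = -130230 + (6*(-59))*66 = -130230 - 354*66 = -130230 - 23364 = -153594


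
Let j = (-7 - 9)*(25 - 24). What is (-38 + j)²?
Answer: 2916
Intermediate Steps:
j = -16 (j = -16*1 = -16)
(-38 + j)² = (-38 - 16)² = (-54)² = 2916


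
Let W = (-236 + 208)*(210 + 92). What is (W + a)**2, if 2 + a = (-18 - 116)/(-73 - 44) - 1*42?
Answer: 988763741956/13689 ≈ 7.2231e+7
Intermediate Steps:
a = -5014/117 (a = -2 + ((-18 - 116)/(-73 - 44) - 1*42) = -2 + (-134/(-117) - 42) = -2 + (-134*(-1/117) - 42) = -2 + (134/117 - 42) = -2 - 4780/117 = -5014/117 ≈ -42.855)
W = -8456 (W = -28*302 = -8456)
(W + a)**2 = (-8456 - 5014/117)**2 = (-994366/117)**2 = 988763741956/13689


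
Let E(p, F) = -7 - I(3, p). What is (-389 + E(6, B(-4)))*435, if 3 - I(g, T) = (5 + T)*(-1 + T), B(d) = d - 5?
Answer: -149640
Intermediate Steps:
B(d) = -5 + d
I(g, T) = 3 - (-1 + T)*(5 + T) (I(g, T) = 3 - (5 + T)*(-1 + T) = 3 - (-1 + T)*(5 + T))
E(p, F) = -15 + p² + 4*p (E(p, F) = -7 - (8 - p² - 4*p) = -7 + (-8 + p² + 4*p) = -15 + p² + 4*p)
(-389 + E(6, B(-4)))*435 = (-389 + (-15 + 6² + 4*6))*435 = (-389 + (-15 + 36 + 24))*435 = (-389 + 45)*435 = -344*435 = -149640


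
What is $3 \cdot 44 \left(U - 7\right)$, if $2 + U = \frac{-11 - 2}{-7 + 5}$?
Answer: $-330$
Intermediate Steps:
$U = \frac{9}{2}$ ($U = -2 + \frac{-11 - 2}{-7 + 5} = -2 - \frac{13}{-2} = -2 - - \frac{13}{2} = -2 + \frac{13}{2} = \frac{9}{2} \approx 4.5$)
$3 \cdot 44 \left(U - 7\right) = 3 \cdot 44 \left(\frac{9}{2} - 7\right) = 132 \left(\frac{9}{2} - 7\right) = 132 \left(- \frac{5}{2}\right) = -330$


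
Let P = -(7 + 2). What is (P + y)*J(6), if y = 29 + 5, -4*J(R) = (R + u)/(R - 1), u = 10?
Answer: -20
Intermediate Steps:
J(R) = -(10 + R)/(4*(-1 + R)) (J(R) = -(R + 10)/(4*(R - 1)) = -(10 + R)/(4*(-1 + R)))
P = -9 (P = -1*9 = -9)
y = 34
(P + y)*J(6) = (-9 + 34)*((-10 - 1*6)/(4*(-1 + 6))) = 25*((1/4)*(-10 - 6)/5) = 25*((1/4)*(1/5)*(-16)) = 25*(-4/5) = -20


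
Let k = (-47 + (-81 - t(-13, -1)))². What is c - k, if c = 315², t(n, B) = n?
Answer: 86000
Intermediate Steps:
c = 99225
k = 13225 (k = (-47 + (-81 - 1*(-13)))² = (-47 + (-81 + 13))² = (-47 - 68)² = (-115)² = 13225)
c - k = 99225 - 1*13225 = 99225 - 13225 = 86000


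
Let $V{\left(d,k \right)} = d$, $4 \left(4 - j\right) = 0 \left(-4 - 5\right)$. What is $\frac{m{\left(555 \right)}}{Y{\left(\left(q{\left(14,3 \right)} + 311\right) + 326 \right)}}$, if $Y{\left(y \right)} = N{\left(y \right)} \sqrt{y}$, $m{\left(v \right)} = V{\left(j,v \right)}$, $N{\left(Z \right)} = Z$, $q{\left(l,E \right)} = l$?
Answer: $\frac{4 \sqrt{651}}{423801} \approx 0.00024082$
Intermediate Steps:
$j = 4$ ($j = 4 - \frac{0 \left(-4 - 5\right)}{4} = 4 - \frac{0 \left(-9\right)}{4} = 4 - 0 = 4 + 0 = 4$)
$m{\left(v \right)} = 4$
$Y{\left(y \right)} = y^{\frac{3}{2}}$ ($Y{\left(y \right)} = y \sqrt{y} = y^{\frac{3}{2}}$)
$\frac{m{\left(555 \right)}}{Y{\left(\left(q{\left(14,3 \right)} + 311\right) + 326 \right)}} = \frac{4}{\left(\left(14 + 311\right) + 326\right)^{\frac{3}{2}}} = \frac{4}{\left(325 + 326\right)^{\frac{3}{2}}} = \frac{4}{651^{\frac{3}{2}}} = \frac{4}{651 \sqrt{651}} = 4 \frac{\sqrt{651}}{423801} = \frac{4 \sqrt{651}}{423801}$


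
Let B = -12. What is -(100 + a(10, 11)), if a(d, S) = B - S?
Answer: -77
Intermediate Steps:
a(d, S) = -12 - S
-(100 + a(10, 11)) = -(100 + (-12 - 1*11)) = -(100 + (-12 - 11)) = -(100 - 23) = -1*77 = -77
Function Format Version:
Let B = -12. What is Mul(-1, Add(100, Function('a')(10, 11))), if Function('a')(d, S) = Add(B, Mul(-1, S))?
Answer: -77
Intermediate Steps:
Function('a')(d, S) = Add(-12, Mul(-1, S))
Mul(-1, Add(100, Function('a')(10, 11))) = Mul(-1, Add(100, Add(-12, Mul(-1, 11)))) = Mul(-1, Add(100, Add(-12, -11))) = Mul(-1, Add(100, -23)) = Mul(-1, 77) = -77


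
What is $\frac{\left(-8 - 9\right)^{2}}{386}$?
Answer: $\frac{289}{386} \approx 0.7487$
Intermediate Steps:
$\frac{\left(-8 - 9\right)^{2}}{386} = \left(-8 - 9\right)^{2} \cdot \frac{1}{386} = \left(-17\right)^{2} \cdot \frac{1}{386} = 289 \cdot \frac{1}{386} = \frac{289}{386}$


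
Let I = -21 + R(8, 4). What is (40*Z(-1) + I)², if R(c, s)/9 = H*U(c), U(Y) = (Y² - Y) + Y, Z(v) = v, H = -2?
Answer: 1471369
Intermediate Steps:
U(Y) = Y²
R(c, s) = -18*c² (R(c, s) = 9*(-2*c²) = -18*c²)
I = -1173 (I = -21 - 18*8² = -21 - 18*64 = -21 - 1152 = -1173)
(40*Z(-1) + I)² = (40*(-1) - 1173)² = (-40 - 1173)² = (-1213)² = 1471369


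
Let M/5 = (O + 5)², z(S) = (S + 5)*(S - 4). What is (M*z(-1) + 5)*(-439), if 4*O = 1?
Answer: 4831195/4 ≈ 1.2078e+6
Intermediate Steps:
O = ¼ (O = (¼)*1 = ¼ ≈ 0.25000)
z(S) = (-4 + S)*(5 + S) (z(S) = (5 + S)*(-4 + S) = (-4 + S)*(5 + S))
M = 2205/16 (M = 5*(¼ + 5)² = 5*(21/4)² = 5*(441/16) = 2205/16 ≈ 137.81)
(M*z(-1) + 5)*(-439) = (2205*(-20 - 1 + (-1)²)/16 + 5)*(-439) = (2205*(-20 - 1 + 1)/16 + 5)*(-439) = ((2205/16)*(-20) + 5)*(-439) = (-11025/4 + 5)*(-439) = -11005/4*(-439) = 4831195/4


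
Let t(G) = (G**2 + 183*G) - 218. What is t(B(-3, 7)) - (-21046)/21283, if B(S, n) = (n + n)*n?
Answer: 581472606/21283 ≈ 27321.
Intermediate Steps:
B(S, n) = 2*n**2 (B(S, n) = (2*n)*n = 2*n**2)
t(G) = -218 + G**2 + 183*G
t(B(-3, 7)) - (-21046)/21283 = (-218 + (2*7**2)**2 + 183*(2*7**2)) - (-21046)/21283 = (-218 + (2*49)**2 + 183*(2*49)) - (-21046)/21283 = (-218 + 98**2 + 183*98) - 1*(-21046/21283) = (-218 + 9604 + 17934) + 21046/21283 = 27320 + 21046/21283 = 581472606/21283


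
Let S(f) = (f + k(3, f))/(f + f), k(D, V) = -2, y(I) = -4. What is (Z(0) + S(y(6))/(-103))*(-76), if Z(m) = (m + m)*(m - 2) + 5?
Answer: -39083/103 ≈ -379.45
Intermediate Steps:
Z(m) = 5 + 2*m*(-2 + m) (Z(m) = (2*m)*(-2 + m) + 5 = 2*m*(-2 + m) + 5 = 5 + 2*m*(-2 + m))
S(f) = (-2 + f)/(2*f) (S(f) = (f - 2)/(f + f) = (-2 + f)/((2*f)) = (-2 + f)*(1/(2*f)) = (-2 + f)/(2*f))
(Z(0) + S(y(6))/(-103))*(-76) = ((5 - 4*0 + 2*0**2) + ((1/2)*(-2 - 4)/(-4))/(-103))*(-76) = ((5 + 0 + 2*0) + ((1/2)*(-1/4)*(-6))*(-1/103))*(-76) = ((5 + 0 + 0) + (3/4)*(-1/103))*(-76) = (5 - 3/412)*(-76) = (2057/412)*(-76) = -39083/103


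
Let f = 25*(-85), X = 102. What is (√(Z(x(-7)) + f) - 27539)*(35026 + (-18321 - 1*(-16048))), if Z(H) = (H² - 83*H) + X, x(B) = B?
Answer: -901984867 + 32753*I*√1393 ≈ -9.0199e+8 + 1.2224e+6*I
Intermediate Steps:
f = -2125
Z(H) = 102 + H² - 83*H (Z(H) = (H² - 83*H) + 102 = 102 + H² - 83*H)
(√(Z(x(-7)) + f) - 27539)*(35026 + (-18321 - 1*(-16048))) = (√((102 + (-7)² - 83*(-7)) - 2125) - 27539)*(35026 + (-18321 - 1*(-16048))) = (√((102 + 49 + 581) - 2125) - 27539)*(35026 + (-18321 + 16048)) = (√(732 - 2125) - 27539)*(35026 - 2273) = (√(-1393) - 27539)*32753 = (I*√1393 - 27539)*32753 = (-27539 + I*√1393)*32753 = -901984867 + 32753*I*√1393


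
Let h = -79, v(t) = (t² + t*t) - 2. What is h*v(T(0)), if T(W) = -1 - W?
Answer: 0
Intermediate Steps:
v(t) = -2 + 2*t² (v(t) = (t² + t²) - 2 = 2*t² - 2 = -2 + 2*t²)
h*v(T(0)) = -79*(-2 + 2*(-1 - 1*0)²) = -79*(-2 + 2*(-1 + 0)²) = -79*(-2 + 2*(-1)²) = -79*(-2 + 2*1) = -79*(-2 + 2) = -79*0 = 0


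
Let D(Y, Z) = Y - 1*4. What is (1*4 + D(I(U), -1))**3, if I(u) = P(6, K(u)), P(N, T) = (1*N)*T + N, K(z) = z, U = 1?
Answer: 1728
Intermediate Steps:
P(N, T) = N + N*T (P(N, T) = N*T + N = N + N*T)
I(u) = 6 + 6*u (I(u) = 6*(1 + u) = 6 + 6*u)
D(Y, Z) = -4 + Y (D(Y, Z) = Y - 4 = -4 + Y)
(1*4 + D(I(U), -1))**3 = (1*4 + (-4 + (6 + 6*1)))**3 = (4 + (-4 + (6 + 6)))**3 = (4 + (-4 + 12))**3 = (4 + 8)**3 = 12**3 = 1728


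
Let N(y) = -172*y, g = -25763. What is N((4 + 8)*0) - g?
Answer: 25763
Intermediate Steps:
N((4 + 8)*0) - g = -172*(4 + 8)*0 - 1*(-25763) = -2064*0 + 25763 = -172*0 + 25763 = 0 + 25763 = 25763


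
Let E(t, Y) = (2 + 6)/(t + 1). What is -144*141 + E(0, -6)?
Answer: -20296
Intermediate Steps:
E(t, Y) = 8/(1 + t)
-144*141 + E(0, -6) = -144*141 + 8/(1 + 0) = -20304 + 8/1 = -20304 + 8*1 = -20304 + 8 = -20296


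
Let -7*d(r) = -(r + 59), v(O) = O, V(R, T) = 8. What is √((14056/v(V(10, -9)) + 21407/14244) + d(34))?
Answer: √4403641135719/49854 ≈ 42.093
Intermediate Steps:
d(r) = 59/7 + r/7 (d(r) = -(-1)*(r + 59)/7 = -(-1)*(59 + r)/7 = -(-59 - r)/7 = 59/7 + r/7)
√((14056/v(V(10, -9)) + 21407/14244) + d(34)) = √((14056/8 + 21407/14244) + (59/7 + (⅐)*34)) = √((14056*(⅛) + 21407*(1/14244)) + (59/7 + 34/7)) = √((1757 + 21407/14244) + 93/7) = √(25048115/14244 + 93/7) = √(176661497/99708) = √4403641135719/49854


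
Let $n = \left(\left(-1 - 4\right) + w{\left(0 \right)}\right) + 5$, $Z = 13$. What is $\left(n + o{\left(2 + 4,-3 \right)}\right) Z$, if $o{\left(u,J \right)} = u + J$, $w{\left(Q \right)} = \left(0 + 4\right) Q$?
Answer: $39$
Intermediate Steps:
$w{\left(Q \right)} = 4 Q$
$n = 0$ ($n = \left(\left(-1 - 4\right) + 4 \cdot 0\right) + 5 = \left(\left(-1 - 4\right) + 0\right) + 5 = \left(-5 + 0\right) + 5 = -5 + 5 = 0$)
$o{\left(u,J \right)} = J + u$
$\left(n + o{\left(2 + 4,-3 \right)}\right) Z = \left(0 + \left(-3 + \left(2 + 4\right)\right)\right) 13 = \left(0 + \left(-3 + 6\right)\right) 13 = \left(0 + 3\right) 13 = 3 \cdot 13 = 39$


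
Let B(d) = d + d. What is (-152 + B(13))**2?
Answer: 15876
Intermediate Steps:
B(d) = 2*d
(-152 + B(13))**2 = (-152 + 2*13)**2 = (-152 + 26)**2 = (-126)**2 = 15876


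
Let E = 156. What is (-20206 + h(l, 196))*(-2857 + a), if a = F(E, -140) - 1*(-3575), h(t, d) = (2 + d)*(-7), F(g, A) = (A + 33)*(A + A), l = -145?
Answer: -662399376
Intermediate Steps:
F(g, A) = 2*A*(33 + A) (F(g, A) = (33 + A)*(2*A) = 2*A*(33 + A))
h(t, d) = -14 - 7*d
a = 33535 (a = 2*(-140)*(33 - 140) - 1*(-3575) = 2*(-140)*(-107) + 3575 = 29960 + 3575 = 33535)
(-20206 + h(l, 196))*(-2857 + a) = (-20206 + (-14 - 7*196))*(-2857 + 33535) = (-20206 + (-14 - 1372))*30678 = (-20206 - 1386)*30678 = -21592*30678 = -662399376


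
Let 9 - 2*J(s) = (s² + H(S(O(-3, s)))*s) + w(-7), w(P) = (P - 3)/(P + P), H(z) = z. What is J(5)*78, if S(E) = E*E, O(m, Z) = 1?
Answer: -5928/7 ≈ -846.86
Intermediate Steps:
S(E) = E²
w(P) = (-3 + P)/(2*P) (w(P) = (-3 + P)/((2*P)) = (-3 + P)*(1/(2*P)) = (-3 + P)/(2*P))
J(s) = 29/7 - s/2 - s²/2 (J(s) = 9/2 - ((s² + 1²*s) + (½)*(-3 - 7)/(-7))/2 = 9/2 - ((s² + 1*s) + (½)*(-⅐)*(-10))/2 = 9/2 - ((s² + s) + 5/7)/2 = 9/2 - ((s + s²) + 5/7)/2 = 9/2 - (5/7 + s + s²)/2 = 9/2 + (-5/14 - s/2 - s²/2) = 29/7 - s/2 - s²/2)
J(5)*78 = (29/7 - ½*5 - ½*5²)*78 = (29/7 - 5/2 - ½*25)*78 = (29/7 - 5/2 - 25/2)*78 = -76/7*78 = -5928/7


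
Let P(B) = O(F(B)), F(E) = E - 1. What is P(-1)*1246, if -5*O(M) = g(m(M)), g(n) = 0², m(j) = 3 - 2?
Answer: 0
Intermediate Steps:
F(E) = -1 + E
m(j) = 1
g(n) = 0
O(M) = 0 (O(M) = -⅕*0 = 0)
P(B) = 0
P(-1)*1246 = 0*1246 = 0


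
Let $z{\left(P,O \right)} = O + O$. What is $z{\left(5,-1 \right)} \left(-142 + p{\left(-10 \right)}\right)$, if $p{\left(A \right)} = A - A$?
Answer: $284$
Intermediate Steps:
$p{\left(A \right)} = 0$
$z{\left(P,O \right)} = 2 O$
$z{\left(5,-1 \right)} \left(-142 + p{\left(-10 \right)}\right) = 2 \left(-1\right) \left(-142 + 0\right) = \left(-2\right) \left(-142\right) = 284$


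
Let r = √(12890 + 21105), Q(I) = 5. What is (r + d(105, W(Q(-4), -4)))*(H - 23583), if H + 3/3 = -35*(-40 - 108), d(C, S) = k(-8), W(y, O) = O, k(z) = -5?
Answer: 92020 - 18404*√33995 ≈ -3.3013e+6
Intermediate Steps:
d(C, S) = -5
r = √33995 ≈ 184.38
H = 5179 (H = -1 - 35*(-40 - 108) = -1 - 35*(-148) = -1 + 5180 = 5179)
(r + d(105, W(Q(-4), -4)))*(H - 23583) = (√33995 - 5)*(5179 - 23583) = (-5 + √33995)*(-18404) = 92020 - 18404*√33995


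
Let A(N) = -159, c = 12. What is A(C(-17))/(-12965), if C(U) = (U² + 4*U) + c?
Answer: 159/12965 ≈ 0.012264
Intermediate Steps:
C(U) = 12 + U² + 4*U (C(U) = (U² + 4*U) + 12 = 12 + U² + 4*U)
A(C(-17))/(-12965) = -159/(-12965) = -159*(-1/12965) = 159/12965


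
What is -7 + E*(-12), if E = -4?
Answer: 41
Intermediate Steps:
-7 + E*(-12) = -7 - 4*(-12) = -7 + 48 = 41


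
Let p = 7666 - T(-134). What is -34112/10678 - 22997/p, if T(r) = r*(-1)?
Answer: -251246775/40213348 ≈ -6.2478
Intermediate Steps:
T(r) = -r
p = 7532 (p = 7666 - (-1)*(-134) = 7666 - 1*134 = 7666 - 134 = 7532)
-34112/10678 - 22997/p = -34112/10678 - 22997/7532 = -34112*1/10678 - 22997*1/7532 = -17056/5339 - 22997/7532 = -251246775/40213348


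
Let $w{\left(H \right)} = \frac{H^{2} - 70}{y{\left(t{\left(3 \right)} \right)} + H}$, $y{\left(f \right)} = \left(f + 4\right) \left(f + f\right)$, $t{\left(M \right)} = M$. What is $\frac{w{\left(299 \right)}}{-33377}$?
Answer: $- \frac{8121}{1034687} \approx -0.0078488$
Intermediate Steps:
$y{\left(f \right)} = 2 f \left(4 + f\right)$ ($y{\left(f \right)} = \left(4 + f\right) 2 f = 2 f \left(4 + f\right)$)
$w{\left(H \right)} = \frac{-70 + H^{2}}{42 + H}$ ($w{\left(H \right)} = \frac{H^{2} - 70}{2 \cdot 3 \left(4 + 3\right) + H} = \frac{-70 + H^{2}}{2 \cdot 3 \cdot 7 + H} = \frac{-70 + H^{2}}{42 + H}$)
$\frac{w{\left(299 \right)}}{-33377} = \frac{\frac{1}{42 + 299} \left(-70 + 299^{2}\right)}{-33377} = \frac{-70 + 89401}{341} \left(- \frac{1}{33377}\right) = \frac{1}{341} \cdot 89331 \left(- \frac{1}{33377}\right) = \frac{8121}{31} \left(- \frac{1}{33377}\right) = - \frac{8121}{1034687}$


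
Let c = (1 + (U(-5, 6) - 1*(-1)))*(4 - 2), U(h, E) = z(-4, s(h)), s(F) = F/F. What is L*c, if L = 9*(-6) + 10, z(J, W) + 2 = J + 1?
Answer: 264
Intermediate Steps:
s(F) = 1
z(J, W) = -1 + J (z(J, W) = -2 + (J + 1) = -2 + (1 + J) = -1 + J)
U(h, E) = -5 (U(h, E) = -1 - 4 = -5)
L = -44 (L = -54 + 10 = -44)
c = -6 (c = (1 + (-5 - 1*(-1)))*(4 - 2) = (1 + (-5 + 1))*2 = (1 - 4)*2 = -3*2 = -6)
L*c = -44*(-6) = 264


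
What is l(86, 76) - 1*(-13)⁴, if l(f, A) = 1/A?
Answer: -2170635/76 ≈ -28561.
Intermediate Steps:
l(86, 76) - 1*(-13)⁴ = 1/76 - 1*(-13)⁴ = 1/76 - 1*28561 = 1/76 - 28561 = -2170635/76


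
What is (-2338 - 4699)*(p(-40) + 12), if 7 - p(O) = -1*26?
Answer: -316665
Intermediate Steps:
p(O) = 33 (p(O) = 7 - (-1)*26 = 7 - 1*(-26) = 7 + 26 = 33)
(-2338 - 4699)*(p(-40) + 12) = (-2338 - 4699)*(33 + 12) = -7037*45 = -316665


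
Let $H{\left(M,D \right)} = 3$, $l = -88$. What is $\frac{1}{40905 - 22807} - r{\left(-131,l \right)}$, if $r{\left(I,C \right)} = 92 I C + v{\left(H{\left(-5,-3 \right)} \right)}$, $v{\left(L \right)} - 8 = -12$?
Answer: $- \frac{19194232055}{18098} \approx -1.0606 \cdot 10^{6}$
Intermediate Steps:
$v{\left(L \right)} = -4$ ($v{\left(L \right)} = 8 - 12 = -4$)
$r{\left(I,C \right)} = -4 + 92 C I$ ($r{\left(I,C \right)} = 92 I C - 4 = 92 C I - 4 = -4 + 92 C I$)
$\frac{1}{40905 - 22807} - r{\left(-131,l \right)} = \frac{1}{40905 - 22807} - \left(-4 + 92 \left(-88\right) \left(-131\right)\right) = \frac{1}{18098} - \left(-4 + 1060576\right) = \frac{1}{18098} - 1060572 = - \frac{19194232055}{18098}$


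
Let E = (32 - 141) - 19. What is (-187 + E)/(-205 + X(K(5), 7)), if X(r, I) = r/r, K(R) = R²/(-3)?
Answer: 105/68 ≈ 1.5441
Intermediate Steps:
K(R) = -R²/3 (K(R) = R²*(-⅓) = -R²/3)
X(r, I) = 1
E = -128 (E = -109 - 19 = -128)
(-187 + E)/(-205 + X(K(5), 7)) = (-187 - 128)/(-205 + 1) = -315/(-204) = -315*(-1/204) = 105/68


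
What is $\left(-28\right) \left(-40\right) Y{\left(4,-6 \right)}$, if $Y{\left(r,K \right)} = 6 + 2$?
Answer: $8960$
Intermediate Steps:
$Y{\left(r,K \right)} = 8$
$\left(-28\right) \left(-40\right) Y{\left(4,-6 \right)} = \left(-28\right) \left(-40\right) 8 = 1120 \cdot 8 = 8960$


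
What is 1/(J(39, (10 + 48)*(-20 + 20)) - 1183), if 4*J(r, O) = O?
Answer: -1/1183 ≈ -0.00084531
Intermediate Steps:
J(r, O) = O/4
1/(J(39, (10 + 48)*(-20 + 20)) - 1183) = 1/(((10 + 48)*(-20 + 20))/4 - 1183) = 1/((58*0)/4 - 1183) = 1/((¼)*0 - 1183) = 1/(0 - 1183) = 1/(-1183) = -1/1183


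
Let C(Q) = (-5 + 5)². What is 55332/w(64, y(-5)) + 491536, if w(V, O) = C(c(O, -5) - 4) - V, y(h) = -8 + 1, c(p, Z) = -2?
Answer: 7850743/16 ≈ 4.9067e+5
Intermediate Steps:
y(h) = -7
C(Q) = 0 (C(Q) = 0² = 0)
w(V, O) = -V (w(V, O) = 0 - V = -V)
55332/w(64, y(-5)) + 491536 = 55332/((-1*64)) + 491536 = 55332/(-64) + 491536 = 55332*(-1/64) + 491536 = -13833/16 + 491536 = 7850743/16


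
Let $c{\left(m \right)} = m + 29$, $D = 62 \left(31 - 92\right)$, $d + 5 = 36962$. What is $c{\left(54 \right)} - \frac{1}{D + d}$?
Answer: $\frac{2753524}{33175} \approx 83.0$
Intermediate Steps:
$d = 36957$ ($d = -5 + 36962 = 36957$)
$D = -3782$ ($D = 62 \left(-61\right) = -3782$)
$c{\left(m \right)} = 29 + m$
$c{\left(54 \right)} - \frac{1}{D + d} = \left(29 + 54\right) - \frac{1}{-3782 + 36957} = 83 - \frac{1}{33175} = \frac{2753524}{33175}$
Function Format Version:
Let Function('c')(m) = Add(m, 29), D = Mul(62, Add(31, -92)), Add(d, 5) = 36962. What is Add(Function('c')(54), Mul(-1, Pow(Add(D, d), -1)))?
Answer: Rational(2753524, 33175) ≈ 83.000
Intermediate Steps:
d = 36957 (d = Add(-5, 36962) = 36957)
D = -3782 (D = Mul(62, -61) = -3782)
Function('c')(m) = Add(29, m)
Add(Function('c')(54), Mul(-1, Pow(Add(D, d), -1))) = Add(Add(29, 54), Mul(-1, Pow(Add(-3782, 36957), -1))) = Add(83, Mul(-1, Pow(33175, -1))) = Add(83, Mul(-1, Rational(1, 33175))) = Add(83, Rational(-1, 33175)) = Rational(2753524, 33175)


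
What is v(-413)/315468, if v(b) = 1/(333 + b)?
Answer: -1/25237440 ≈ -3.9624e-8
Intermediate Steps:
v(-413)/315468 = 1/((333 - 413)*315468) = (1/315468)/(-80) = -1/80*1/315468 = -1/25237440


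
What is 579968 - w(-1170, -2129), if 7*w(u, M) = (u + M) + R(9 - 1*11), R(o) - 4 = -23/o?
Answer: 8126119/14 ≈ 5.8044e+5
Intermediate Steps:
R(o) = 4 - 23/o
w(u, M) = 31/14 + M/7 + u/7 (w(u, M) = ((u + M) + (4 - 23/(9 - 1*11)))/7 = ((M + u) + (4 - 23/(9 - 11)))/7 = ((M + u) + (4 - 23/(-2)))/7 = ((M + u) + (4 - 23*(-1/2)))/7 = ((M + u) + (4 + 23/2))/7 = ((M + u) + 31/2)/7 = (31/2 + M + u)/7 = 31/14 + M/7 + u/7)
579968 - w(-1170, -2129) = 579968 - (31/14 + (1/7)*(-2129) + (1/7)*(-1170)) = 579968 - (31/14 - 2129/7 - 1170/7) = 579968 - 1*(-6567/14) = 579968 + 6567/14 = 8126119/14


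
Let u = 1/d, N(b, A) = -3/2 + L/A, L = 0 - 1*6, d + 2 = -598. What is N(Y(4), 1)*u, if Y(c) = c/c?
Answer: 1/80 ≈ 0.012500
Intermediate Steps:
Y(c) = 1
d = -600 (d = -2 - 598 = -600)
L = -6 (L = 0 - 6 = -6)
N(b, A) = -3/2 - 6/A
u = -1/600 (u = 1/(-600) = -1/600 ≈ -0.0016667)
N(Y(4), 1)*u = (-3/2 - 6/1)*(-1/600) = (-3/2 - 6*1)*(-1/600) = (-3/2 - 6)*(-1/600) = -15/2*(-1/600) = 1/80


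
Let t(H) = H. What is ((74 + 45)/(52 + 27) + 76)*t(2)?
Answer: 12246/79 ≈ 155.01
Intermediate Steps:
((74 + 45)/(52 + 27) + 76)*t(2) = ((74 + 45)/(52 + 27) + 76)*2 = (119/79 + 76)*2 = (6123/79)*2 = 12246/79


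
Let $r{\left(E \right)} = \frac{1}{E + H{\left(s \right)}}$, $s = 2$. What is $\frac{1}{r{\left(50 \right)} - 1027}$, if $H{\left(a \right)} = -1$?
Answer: $- \frac{49}{50322} \approx -0.00097373$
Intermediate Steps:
$r{\left(E \right)} = \frac{1}{-1 + E}$ ($r{\left(E \right)} = \frac{1}{E - 1} = \frac{1}{-1 + E}$)
$\frac{1}{r{\left(50 \right)} - 1027} = \frac{1}{\frac{1}{-1 + 50} - 1027} = \frac{1}{\frac{1}{49} - 1027} = \frac{1}{- \frac{50322}{49}} = - \frac{49}{50322}$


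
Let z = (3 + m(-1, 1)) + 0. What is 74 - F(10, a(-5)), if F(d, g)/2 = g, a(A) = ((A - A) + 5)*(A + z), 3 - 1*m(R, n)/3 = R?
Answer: -26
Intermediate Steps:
m(R, n) = 9 - 3*R
z = 15 (z = (3 + (9 - 3*(-1))) + 0 = (3 + (9 + 3)) + 0 = (3 + 12) + 0 = 15 + 0 = 15)
a(A) = 75 + 5*A (a(A) = ((A - A) + 5)*(A + 15) = (0 + 5)*(15 + A) = 5*(15 + A) = 75 + 5*A)
F(d, g) = 2*g
74 - F(10, a(-5)) = 74 - 2*(75 + 5*(-5)) = 74 - 2*(75 - 25) = 74 - 2*50 = 74 - 1*100 = 74 - 100 = -26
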